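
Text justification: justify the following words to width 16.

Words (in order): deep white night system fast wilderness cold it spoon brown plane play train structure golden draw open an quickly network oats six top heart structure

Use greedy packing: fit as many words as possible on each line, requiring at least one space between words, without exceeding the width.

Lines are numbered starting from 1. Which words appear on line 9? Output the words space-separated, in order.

Line 1: ['deep', 'white', 'night'] (min_width=16, slack=0)
Line 2: ['system', 'fast'] (min_width=11, slack=5)
Line 3: ['wilderness', 'cold'] (min_width=15, slack=1)
Line 4: ['it', 'spoon', 'brown'] (min_width=14, slack=2)
Line 5: ['plane', 'play', 'train'] (min_width=16, slack=0)
Line 6: ['structure', 'golden'] (min_width=16, slack=0)
Line 7: ['draw', 'open', 'an'] (min_width=12, slack=4)
Line 8: ['quickly', 'network'] (min_width=15, slack=1)
Line 9: ['oats', 'six', 'top'] (min_width=12, slack=4)
Line 10: ['heart', 'structure'] (min_width=15, slack=1)

Answer: oats six top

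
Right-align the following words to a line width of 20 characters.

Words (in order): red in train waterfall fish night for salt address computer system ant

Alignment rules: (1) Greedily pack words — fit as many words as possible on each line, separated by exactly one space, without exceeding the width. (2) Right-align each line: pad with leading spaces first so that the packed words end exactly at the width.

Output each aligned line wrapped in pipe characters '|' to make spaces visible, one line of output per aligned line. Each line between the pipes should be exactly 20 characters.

Line 1: ['red', 'in', 'train'] (min_width=12, slack=8)
Line 2: ['waterfall', 'fish', 'night'] (min_width=20, slack=0)
Line 3: ['for', 'salt', 'address'] (min_width=16, slack=4)
Line 4: ['computer', 'system', 'ant'] (min_width=19, slack=1)

Answer: |        red in train|
|waterfall fish night|
|    for salt address|
| computer system ant|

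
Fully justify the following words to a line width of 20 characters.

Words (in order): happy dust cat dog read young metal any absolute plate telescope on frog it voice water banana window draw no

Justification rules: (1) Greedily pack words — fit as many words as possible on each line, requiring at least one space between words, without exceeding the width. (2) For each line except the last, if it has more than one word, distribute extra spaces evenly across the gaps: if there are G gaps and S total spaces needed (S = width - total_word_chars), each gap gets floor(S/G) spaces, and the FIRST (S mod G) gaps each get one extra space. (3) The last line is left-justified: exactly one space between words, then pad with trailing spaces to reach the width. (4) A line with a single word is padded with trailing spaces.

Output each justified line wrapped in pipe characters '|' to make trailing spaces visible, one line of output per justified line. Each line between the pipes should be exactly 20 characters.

Line 1: ['happy', 'dust', 'cat', 'dog'] (min_width=18, slack=2)
Line 2: ['read', 'young', 'metal', 'any'] (min_width=20, slack=0)
Line 3: ['absolute', 'plate'] (min_width=14, slack=6)
Line 4: ['telescope', 'on', 'frog', 'it'] (min_width=20, slack=0)
Line 5: ['voice', 'water', 'banana'] (min_width=18, slack=2)
Line 6: ['window', 'draw', 'no'] (min_width=14, slack=6)

Answer: |happy  dust  cat dog|
|read young metal any|
|absolute       plate|
|telescope on frog it|
|voice  water  banana|
|window draw no      |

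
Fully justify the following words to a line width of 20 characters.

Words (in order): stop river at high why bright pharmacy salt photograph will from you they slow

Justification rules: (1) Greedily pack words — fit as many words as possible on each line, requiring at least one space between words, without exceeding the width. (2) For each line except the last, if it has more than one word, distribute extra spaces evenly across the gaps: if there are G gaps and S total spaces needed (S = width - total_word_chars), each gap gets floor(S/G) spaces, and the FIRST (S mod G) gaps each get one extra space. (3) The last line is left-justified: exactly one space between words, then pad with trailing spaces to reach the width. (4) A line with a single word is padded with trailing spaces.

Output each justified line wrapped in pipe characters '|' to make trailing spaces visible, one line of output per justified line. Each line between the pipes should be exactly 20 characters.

Line 1: ['stop', 'river', 'at', 'high'] (min_width=18, slack=2)
Line 2: ['why', 'bright', 'pharmacy'] (min_width=19, slack=1)
Line 3: ['salt', 'photograph', 'will'] (min_width=20, slack=0)
Line 4: ['from', 'you', 'they', 'slow'] (min_width=18, slack=2)

Answer: |stop  river  at high|
|why  bright pharmacy|
|salt photograph will|
|from you they slow  |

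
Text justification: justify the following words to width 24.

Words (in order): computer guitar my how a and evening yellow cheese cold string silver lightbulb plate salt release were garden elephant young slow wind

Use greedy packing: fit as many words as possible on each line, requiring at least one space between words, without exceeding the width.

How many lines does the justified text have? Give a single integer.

Line 1: ['computer', 'guitar', 'my', 'how', 'a'] (min_width=24, slack=0)
Line 2: ['and', 'evening', 'yellow'] (min_width=18, slack=6)
Line 3: ['cheese', 'cold', 'string'] (min_width=18, slack=6)
Line 4: ['silver', 'lightbulb', 'plate'] (min_width=22, slack=2)
Line 5: ['salt', 'release', 'were', 'garden'] (min_width=24, slack=0)
Line 6: ['elephant', 'young', 'slow', 'wind'] (min_width=24, slack=0)
Total lines: 6

Answer: 6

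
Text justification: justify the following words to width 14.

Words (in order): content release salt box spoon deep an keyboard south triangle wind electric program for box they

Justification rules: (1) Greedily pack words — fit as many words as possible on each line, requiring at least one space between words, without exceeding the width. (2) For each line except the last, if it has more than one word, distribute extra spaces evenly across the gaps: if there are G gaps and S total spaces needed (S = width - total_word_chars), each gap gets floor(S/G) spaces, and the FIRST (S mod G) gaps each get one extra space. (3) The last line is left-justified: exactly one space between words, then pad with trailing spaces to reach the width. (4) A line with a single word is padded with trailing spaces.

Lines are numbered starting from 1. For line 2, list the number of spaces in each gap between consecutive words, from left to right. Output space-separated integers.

Line 1: ['content'] (min_width=7, slack=7)
Line 2: ['release', 'salt'] (min_width=12, slack=2)
Line 3: ['box', 'spoon', 'deep'] (min_width=14, slack=0)
Line 4: ['an', 'keyboard'] (min_width=11, slack=3)
Line 5: ['south', 'triangle'] (min_width=14, slack=0)
Line 6: ['wind', 'electric'] (min_width=13, slack=1)
Line 7: ['program', 'for'] (min_width=11, slack=3)
Line 8: ['box', 'they'] (min_width=8, slack=6)

Answer: 3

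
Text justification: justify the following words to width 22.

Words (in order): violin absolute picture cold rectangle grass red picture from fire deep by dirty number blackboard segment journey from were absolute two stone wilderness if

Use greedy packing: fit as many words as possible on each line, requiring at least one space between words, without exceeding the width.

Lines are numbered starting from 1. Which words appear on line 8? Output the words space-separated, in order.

Line 1: ['violin', 'absolute'] (min_width=15, slack=7)
Line 2: ['picture', 'cold', 'rectangle'] (min_width=22, slack=0)
Line 3: ['grass', 'red', 'picture', 'from'] (min_width=22, slack=0)
Line 4: ['fire', 'deep', 'by', 'dirty'] (min_width=18, slack=4)
Line 5: ['number', 'blackboard'] (min_width=17, slack=5)
Line 6: ['segment', 'journey', 'from'] (min_width=20, slack=2)
Line 7: ['were', 'absolute', 'two'] (min_width=17, slack=5)
Line 8: ['stone', 'wilderness', 'if'] (min_width=19, slack=3)

Answer: stone wilderness if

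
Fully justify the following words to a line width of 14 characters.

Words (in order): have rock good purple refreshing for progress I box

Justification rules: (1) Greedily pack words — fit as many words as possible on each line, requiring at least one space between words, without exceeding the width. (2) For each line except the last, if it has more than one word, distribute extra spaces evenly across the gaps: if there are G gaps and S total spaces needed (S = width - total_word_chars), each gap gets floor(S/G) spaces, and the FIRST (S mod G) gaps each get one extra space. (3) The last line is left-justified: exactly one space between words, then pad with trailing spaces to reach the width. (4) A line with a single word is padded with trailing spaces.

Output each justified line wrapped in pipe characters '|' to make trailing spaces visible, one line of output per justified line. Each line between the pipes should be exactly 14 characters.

Answer: |have rock good|
|purple        |
|refreshing for|
|progress I box|

Derivation:
Line 1: ['have', 'rock', 'good'] (min_width=14, slack=0)
Line 2: ['purple'] (min_width=6, slack=8)
Line 3: ['refreshing', 'for'] (min_width=14, slack=0)
Line 4: ['progress', 'I', 'box'] (min_width=14, slack=0)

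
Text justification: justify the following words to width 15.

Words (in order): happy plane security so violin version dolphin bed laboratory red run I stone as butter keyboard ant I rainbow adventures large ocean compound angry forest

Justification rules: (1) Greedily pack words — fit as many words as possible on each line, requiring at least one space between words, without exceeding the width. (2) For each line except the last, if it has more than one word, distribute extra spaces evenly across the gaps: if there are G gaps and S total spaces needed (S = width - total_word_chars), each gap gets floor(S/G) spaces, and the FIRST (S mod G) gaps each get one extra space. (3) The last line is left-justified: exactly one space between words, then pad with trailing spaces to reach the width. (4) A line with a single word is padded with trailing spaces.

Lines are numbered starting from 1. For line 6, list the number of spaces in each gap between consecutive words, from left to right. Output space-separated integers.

Answer: 2 1 1

Derivation:
Line 1: ['happy', 'plane'] (min_width=11, slack=4)
Line 2: ['security', 'so'] (min_width=11, slack=4)
Line 3: ['violin', 'version'] (min_width=14, slack=1)
Line 4: ['dolphin', 'bed'] (min_width=11, slack=4)
Line 5: ['laboratory', 'red'] (min_width=14, slack=1)
Line 6: ['run', 'I', 'stone', 'as'] (min_width=14, slack=1)
Line 7: ['butter', 'keyboard'] (min_width=15, slack=0)
Line 8: ['ant', 'I', 'rainbow'] (min_width=13, slack=2)
Line 9: ['adventures'] (min_width=10, slack=5)
Line 10: ['large', 'ocean'] (min_width=11, slack=4)
Line 11: ['compound', 'angry'] (min_width=14, slack=1)
Line 12: ['forest'] (min_width=6, slack=9)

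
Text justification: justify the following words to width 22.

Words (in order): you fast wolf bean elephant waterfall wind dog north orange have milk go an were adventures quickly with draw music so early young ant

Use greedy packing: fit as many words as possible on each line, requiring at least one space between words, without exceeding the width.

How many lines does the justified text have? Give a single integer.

Line 1: ['you', 'fast', 'wolf', 'bean'] (min_width=18, slack=4)
Line 2: ['elephant', 'waterfall'] (min_width=18, slack=4)
Line 3: ['wind', 'dog', 'north', 'orange'] (min_width=21, slack=1)
Line 4: ['have', 'milk', 'go', 'an', 'were'] (min_width=20, slack=2)
Line 5: ['adventures', 'quickly'] (min_width=18, slack=4)
Line 6: ['with', 'draw', 'music', 'so'] (min_width=18, slack=4)
Line 7: ['early', 'young', 'ant'] (min_width=15, slack=7)
Total lines: 7

Answer: 7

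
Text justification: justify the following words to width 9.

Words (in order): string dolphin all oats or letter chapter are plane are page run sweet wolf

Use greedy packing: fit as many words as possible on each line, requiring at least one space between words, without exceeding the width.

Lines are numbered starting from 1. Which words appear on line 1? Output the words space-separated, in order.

Answer: string

Derivation:
Line 1: ['string'] (min_width=6, slack=3)
Line 2: ['dolphin'] (min_width=7, slack=2)
Line 3: ['all', 'oats'] (min_width=8, slack=1)
Line 4: ['or', 'letter'] (min_width=9, slack=0)
Line 5: ['chapter'] (min_width=7, slack=2)
Line 6: ['are', 'plane'] (min_width=9, slack=0)
Line 7: ['are', 'page'] (min_width=8, slack=1)
Line 8: ['run', 'sweet'] (min_width=9, slack=0)
Line 9: ['wolf'] (min_width=4, slack=5)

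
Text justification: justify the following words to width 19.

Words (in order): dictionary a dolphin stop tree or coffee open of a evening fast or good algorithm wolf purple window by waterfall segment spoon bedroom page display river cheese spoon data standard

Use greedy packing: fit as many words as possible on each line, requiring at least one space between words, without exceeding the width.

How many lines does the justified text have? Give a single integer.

Answer: 11

Derivation:
Line 1: ['dictionary', 'a'] (min_width=12, slack=7)
Line 2: ['dolphin', 'stop', 'tree'] (min_width=17, slack=2)
Line 3: ['or', 'coffee', 'open', 'of', 'a'] (min_width=19, slack=0)
Line 4: ['evening', 'fast', 'or'] (min_width=15, slack=4)
Line 5: ['good', 'algorithm', 'wolf'] (min_width=19, slack=0)
Line 6: ['purple', 'window', 'by'] (min_width=16, slack=3)
Line 7: ['waterfall', 'segment'] (min_width=17, slack=2)
Line 8: ['spoon', 'bedroom', 'page'] (min_width=18, slack=1)
Line 9: ['display', 'river'] (min_width=13, slack=6)
Line 10: ['cheese', 'spoon', 'data'] (min_width=17, slack=2)
Line 11: ['standard'] (min_width=8, slack=11)
Total lines: 11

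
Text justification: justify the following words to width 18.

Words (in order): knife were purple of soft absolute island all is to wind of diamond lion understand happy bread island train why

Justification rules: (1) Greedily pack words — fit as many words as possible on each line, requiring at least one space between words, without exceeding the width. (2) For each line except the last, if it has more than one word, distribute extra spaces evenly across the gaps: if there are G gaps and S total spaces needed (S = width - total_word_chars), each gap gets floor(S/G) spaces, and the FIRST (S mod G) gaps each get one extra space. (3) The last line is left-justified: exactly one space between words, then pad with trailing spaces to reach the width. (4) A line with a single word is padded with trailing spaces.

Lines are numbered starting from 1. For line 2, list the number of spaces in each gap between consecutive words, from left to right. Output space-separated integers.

Answer: 2 2

Derivation:
Line 1: ['knife', 'were', 'purple'] (min_width=17, slack=1)
Line 2: ['of', 'soft', 'absolute'] (min_width=16, slack=2)
Line 3: ['island', 'all', 'is', 'to'] (min_width=16, slack=2)
Line 4: ['wind', 'of', 'diamond'] (min_width=15, slack=3)
Line 5: ['lion', 'understand'] (min_width=15, slack=3)
Line 6: ['happy', 'bread', 'island'] (min_width=18, slack=0)
Line 7: ['train', 'why'] (min_width=9, slack=9)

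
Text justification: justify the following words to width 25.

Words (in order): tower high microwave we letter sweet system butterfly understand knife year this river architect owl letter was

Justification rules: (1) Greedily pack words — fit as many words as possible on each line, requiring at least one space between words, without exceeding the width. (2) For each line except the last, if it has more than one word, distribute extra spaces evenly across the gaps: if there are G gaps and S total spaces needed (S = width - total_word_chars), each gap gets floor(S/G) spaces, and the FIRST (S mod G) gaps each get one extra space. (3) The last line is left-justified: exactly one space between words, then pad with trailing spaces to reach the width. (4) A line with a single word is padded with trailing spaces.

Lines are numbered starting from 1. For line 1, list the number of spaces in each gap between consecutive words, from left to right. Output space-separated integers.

Answer: 2 2 1

Derivation:
Line 1: ['tower', 'high', 'microwave', 'we'] (min_width=23, slack=2)
Line 2: ['letter', 'sweet', 'system'] (min_width=19, slack=6)
Line 3: ['butterfly', 'understand'] (min_width=20, slack=5)
Line 4: ['knife', 'year', 'this', 'river'] (min_width=21, slack=4)
Line 5: ['architect', 'owl', 'letter', 'was'] (min_width=24, slack=1)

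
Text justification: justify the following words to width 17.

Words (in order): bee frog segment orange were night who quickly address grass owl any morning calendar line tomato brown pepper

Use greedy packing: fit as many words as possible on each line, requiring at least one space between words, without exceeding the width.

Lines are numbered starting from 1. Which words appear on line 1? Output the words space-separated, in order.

Line 1: ['bee', 'frog', 'segment'] (min_width=16, slack=1)
Line 2: ['orange', 'were', 'night'] (min_width=17, slack=0)
Line 3: ['who', 'quickly'] (min_width=11, slack=6)
Line 4: ['address', 'grass', 'owl'] (min_width=17, slack=0)
Line 5: ['any', 'morning'] (min_width=11, slack=6)
Line 6: ['calendar', 'line'] (min_width=13, slack=4)
Line 7: ['tomato', 'brown'] (min_width=12, slack=5)
Line 8: ['pepper'] (min_width=6, slack=11)

Answer: bee frog segment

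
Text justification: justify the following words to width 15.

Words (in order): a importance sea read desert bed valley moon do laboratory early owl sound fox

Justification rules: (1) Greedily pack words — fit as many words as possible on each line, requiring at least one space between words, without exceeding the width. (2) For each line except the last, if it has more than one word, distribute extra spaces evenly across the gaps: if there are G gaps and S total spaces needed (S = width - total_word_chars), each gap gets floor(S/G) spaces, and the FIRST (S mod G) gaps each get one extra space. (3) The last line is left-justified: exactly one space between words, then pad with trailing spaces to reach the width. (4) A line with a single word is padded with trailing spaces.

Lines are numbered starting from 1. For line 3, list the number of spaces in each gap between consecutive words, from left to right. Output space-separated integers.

Answer: 1 1

Derivation:
Line 1: ['a', 'importance'] (min_width=12, slack=3)
Line 2: ['sea', 'read', 'desert'] (min_width=15, slack=0)
Line 3: ['bed', 'valley', 'moon'] (min_width=15, slack=0)
Line 4: ['do', 'laboratory'] (min_width=13, slack=2)
Line 5: ['early', 'owl', 'sound'] (min_width=15, slack=0)
Line 6: ['fox'] (min_width=3, slack=12)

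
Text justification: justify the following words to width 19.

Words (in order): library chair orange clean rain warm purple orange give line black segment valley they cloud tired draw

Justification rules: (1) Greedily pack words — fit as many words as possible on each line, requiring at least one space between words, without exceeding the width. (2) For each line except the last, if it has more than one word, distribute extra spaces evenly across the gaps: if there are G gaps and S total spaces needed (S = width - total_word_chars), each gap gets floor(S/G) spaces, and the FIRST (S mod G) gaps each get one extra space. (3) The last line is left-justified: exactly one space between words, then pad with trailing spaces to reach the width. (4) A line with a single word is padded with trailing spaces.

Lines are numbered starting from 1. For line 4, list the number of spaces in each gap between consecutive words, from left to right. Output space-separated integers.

Line 1: ['library', 'chair'] (min_width=13, slack=6)
Line 2: ['orange', 'clean', 'rain'] (min_width=17, slack=2)
Line 3: ['warm', 'purple', 'orange'] (min_width=18, slack=1)
Line 4: ['give', 'line', 'black'] (min_width=15, slack=4)
Line 5: ['segment', 'valley', 'they'] (min_width=19, slack=0)
Line 6: ['cloud', 'tired', 'draw'] (min_width=16, slack=3)

Answer: 3 3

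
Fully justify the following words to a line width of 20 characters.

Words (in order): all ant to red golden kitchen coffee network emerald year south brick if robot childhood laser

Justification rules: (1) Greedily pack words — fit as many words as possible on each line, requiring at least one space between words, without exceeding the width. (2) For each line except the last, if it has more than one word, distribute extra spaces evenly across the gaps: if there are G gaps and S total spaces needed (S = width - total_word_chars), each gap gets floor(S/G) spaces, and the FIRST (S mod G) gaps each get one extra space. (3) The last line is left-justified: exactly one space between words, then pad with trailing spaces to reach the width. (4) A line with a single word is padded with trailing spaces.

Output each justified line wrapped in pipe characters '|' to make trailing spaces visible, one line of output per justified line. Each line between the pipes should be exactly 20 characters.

Line 1: ['all', 'ant', 'to', 'red'] (min_width=14, slack=6)
Line 2: ['golden', 'kitchen'] (min_width=14, slack=6)
Line 3: ['coffee', 'network'] (min_width=14, slack=6)
Line 4: ['emerald', 'year', 'south'] (min_width=18, slack=2)
Line 5: ['brick', 'if', 'robot'] (min_width=14, slack=6)
Line 6: ['childhood', 'laser'] (min_width=15, slack=5)

Answer: |all   ant   to   red|
|golden       kitchen|
|coffee       network|
|emerald  year  south|
|brick    if    robot|
|childhood laser     |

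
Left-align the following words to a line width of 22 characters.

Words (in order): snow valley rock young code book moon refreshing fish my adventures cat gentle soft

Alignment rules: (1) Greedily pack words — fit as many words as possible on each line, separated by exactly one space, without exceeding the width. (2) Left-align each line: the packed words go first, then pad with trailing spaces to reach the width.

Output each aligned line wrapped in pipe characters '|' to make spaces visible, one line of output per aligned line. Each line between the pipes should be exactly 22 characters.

Line 1: ['snow', 'valley', 'rock', 'young'] (min_width=22, slack=0)
Line 2: ['code', 'book', 'moon'] (min_width=14, slack=8)
Line 3: ['refreshing', 'fish', 'my'] (min_width=18, slack=4)
Line 4: ['adventures', 'cat', 'gentle'] (min_width=21, slack=1)
Line 5: ['soft'] (min_width=4, slack=18)

Answer: |snow valley rock young|
|code book moon        |
|refreshing fish my    |
|adventures cat gentle |
|soft                  |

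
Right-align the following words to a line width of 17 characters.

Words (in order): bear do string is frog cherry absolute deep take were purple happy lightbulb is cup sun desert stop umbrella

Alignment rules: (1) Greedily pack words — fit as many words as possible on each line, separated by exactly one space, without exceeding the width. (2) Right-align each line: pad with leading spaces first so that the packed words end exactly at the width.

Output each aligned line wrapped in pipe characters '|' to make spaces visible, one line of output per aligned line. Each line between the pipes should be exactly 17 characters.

Answer: |bear do string is|
|      frog cherry|
|    absolute deep|
| take were purple|
|  happy lightbulb|
|is cup sun desert|
|    stop umbrella|

Derivation:
Line 1: ['bear', 'do', 'string', 'is'] (min_width=17, slack=0)
Line 2: ['frog', 'cherry'] (min_width=11, slack=6)
Line 3: ['absolute', 'deep'] (min_width=13, slack=4)
Line 4: ['take', 'were', 'purple'] (min_width=16, slack=1)
Line 5: ['happy', 'lightbulb'] (min_width=15, slack=2)
Line 6: ['is', 'cup', 'sun', 'desert'] (min_width=17, slack=0)
Line 7: ['stop', 'umbrella'] (min_width=13, slack=4)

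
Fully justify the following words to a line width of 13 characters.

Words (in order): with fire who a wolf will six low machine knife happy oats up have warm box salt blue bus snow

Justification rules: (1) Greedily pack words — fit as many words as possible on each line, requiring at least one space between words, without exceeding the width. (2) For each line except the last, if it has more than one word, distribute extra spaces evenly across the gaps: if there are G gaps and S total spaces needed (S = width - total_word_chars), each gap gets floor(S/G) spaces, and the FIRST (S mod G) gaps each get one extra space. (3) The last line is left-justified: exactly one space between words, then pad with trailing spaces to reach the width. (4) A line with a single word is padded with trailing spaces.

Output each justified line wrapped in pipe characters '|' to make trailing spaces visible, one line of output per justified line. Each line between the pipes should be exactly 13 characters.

Answer: |with fire who|
|a  wolf  will|
|six       low|
|machine knife|
|happy oats up|
|have warm box|
|salt blue bus|
|snow         |

Derivation:
Line 1: ['with', 'fire', 'who'] (min_width=13, slack=0)
Line 2: ['a', 'wolf', 'will'] (min_width=11, slack=2)
Line 3: ['six', 'low'] (min_width=7, slack=6)
Line 4: ['machine', 'knife'] (min_width=13, slack=0)
Line 5: ['happy', 'oats', 'up'] (min_width=13, slack=0)
Line 6: ['have', 'warm', 'box'] (min_width=13, slack=0)
Line 7: ['salt', 'blue', 'bus'] (min_width=13, slack=0)
Line 8: ['snow'] (min_width=4, slack=9)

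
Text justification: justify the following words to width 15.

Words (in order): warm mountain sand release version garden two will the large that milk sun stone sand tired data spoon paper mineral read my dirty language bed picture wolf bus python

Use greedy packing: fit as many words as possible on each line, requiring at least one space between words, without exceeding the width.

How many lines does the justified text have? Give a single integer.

Line 1: ['warm', 'mountain'] (min_width=13, slack=2)
Line 2: ['sand', 'release'] (min_width=12, slack=3)
Line 3: ['version', 'garden'] (min_width=14, slack=1)
Line 4: ['two', 'will', 'the'] (min_width=12, slack=3)
Line 5: ['large', 'that', 'milk'] (min_width=15, slack=0)
Line 6: ['sun', 'stone', 'sand'] (min_width=14, slack=1)
Line 7: ['tired', 'data'] (min_width=10, slack=5)
Line 8: ['spoon', 'paper'] (min_width=11, slack=4)
Line 9: ['mineral', 'read', 'my'] (min_width=15, slack=0)
Line 10: ['dirty', 'language'] (min_width=14, slack=1)
Line 11: ['bed', 'picture'] (min_width=11, slack=4)
Line 12: ['wolf', 'bus', 'python'] (min_width=15, slack=0)
Total lines: 12

Answer: 12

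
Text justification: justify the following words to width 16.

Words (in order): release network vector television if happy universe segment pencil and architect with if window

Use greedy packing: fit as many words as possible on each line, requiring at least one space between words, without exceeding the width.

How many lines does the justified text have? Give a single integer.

Answer: 7

Derivation:
Line 1: ['release', 'network'] (min_width=15, slack=1)
Line 2: ['vector'] (min_width=6, slack=10)
Line 3: ['television', 'if'] (min_width=13, slack=3)
Line 4: ['happy', 'universe'] (min_width=14, slack=2)
Line 5: ['segment', 'pencil'] (min_width=14, slack=2)
Line 6: ['and', 'architect'] (min_width=13, slack=3)
Line 7: ['with', 'if', 'window'] (min_width=14, slack=2)
Total lines: 7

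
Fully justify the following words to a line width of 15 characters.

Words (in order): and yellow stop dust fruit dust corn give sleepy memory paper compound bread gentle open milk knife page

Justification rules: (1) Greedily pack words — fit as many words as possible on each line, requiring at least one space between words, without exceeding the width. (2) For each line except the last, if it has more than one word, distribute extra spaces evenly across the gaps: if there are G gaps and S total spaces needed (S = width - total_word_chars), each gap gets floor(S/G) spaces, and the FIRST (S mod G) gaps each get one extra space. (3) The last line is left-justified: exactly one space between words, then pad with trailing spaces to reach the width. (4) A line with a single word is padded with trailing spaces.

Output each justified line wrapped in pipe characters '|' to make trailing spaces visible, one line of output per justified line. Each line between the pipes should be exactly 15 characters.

Line 1: ['and', 'yellow', 'stop'] (min_width=15, slack=0)
Line 2: ['dust', 'fruit', 'dust'] (min_width=15, slack=0)
Line 3: ['corn', 'give'] (min_width=9, slack=6)
Line 4: ['sleepy', 'memory'] (min_width=13, slack=2)
Line 5: ['paper', 'compound'] (min_width=14, slack=1)
Line 6: ['bread', 'gentle'] (min_width=12, slack=3)
Line 7: ['open', 'milk', 'knife'] (min_width=15, slack=0)
Line 8: ['page'] (min_width=4, slack=11)

Answer: |and yellow stop|
|dust fruit dust|
|corn       give|
|sleepy   memory|
|paper  compound|
|bread    gentle|
|open milk knife|
|page           |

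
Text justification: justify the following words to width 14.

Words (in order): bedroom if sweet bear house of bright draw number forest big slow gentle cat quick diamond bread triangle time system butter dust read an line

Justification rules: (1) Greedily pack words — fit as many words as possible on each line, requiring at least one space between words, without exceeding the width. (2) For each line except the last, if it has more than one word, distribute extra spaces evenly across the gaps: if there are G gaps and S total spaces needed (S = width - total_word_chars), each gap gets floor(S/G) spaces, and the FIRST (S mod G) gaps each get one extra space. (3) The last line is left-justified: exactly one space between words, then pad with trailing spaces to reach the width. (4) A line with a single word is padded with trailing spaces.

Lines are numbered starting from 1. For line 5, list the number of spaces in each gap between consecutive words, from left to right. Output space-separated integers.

Line 1: ['bedroom', 'if'] (min_width=10, slack=4)
Line 2: ['sweet', 'bear'] (min_width=10, slack=4)
Line 3: ['house', 'of'] (min_width=8, slack=6)
Line 4: ['bright', 'draw'] (min_width=11, slack=3)
Line 5: ['number', 'forest'] (min_width=13, slack=1)
Line 6: ['big', 'slow'] (min_width=8, slack=6)
Line 7: ['gentle', 'cat'] (min_width=10, slack=4)
Line 8: ['quick', 'diamond'] (min_width=13, slack=1)
Line 9: ['bread', 'triangle'] (min_width=14, slack=0)
Line 10: ['time', 'system'] (min_width=11, slack=3)
Line 11: ['butter', 'dust'] (min_width=11, slack=3)
Line 12: ['read', 'an', 'line'] (min_width=12, slack=2)

Answer: 2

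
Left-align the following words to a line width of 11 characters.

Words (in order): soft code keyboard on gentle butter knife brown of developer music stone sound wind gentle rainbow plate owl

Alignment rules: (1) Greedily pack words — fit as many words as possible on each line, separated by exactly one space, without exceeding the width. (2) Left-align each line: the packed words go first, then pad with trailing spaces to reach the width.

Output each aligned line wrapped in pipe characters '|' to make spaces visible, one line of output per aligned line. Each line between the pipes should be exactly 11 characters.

Line 1: ['soft', 'code'] (min_width=9, slack=2)
Line 2: ['keyboard', 'on'] (min_width=11, slack=0)
Line 3: ['gentle'] (min_width=6, slack=5)
Line 4: ['butter'] (min_width=6, slack=5)
Line 5: ['knife', 'brown'] (min_width=11, slack=0)
Line 6: ['of'] (min_width=2, slack=9)
Line 7: ['developer'] (min_width=9, slack=2)
Line 8: ['music', 'stone'] (min_width=11, slack=0)
Line 9: ['sound', 'wind'] (min_width=10, slack=1)
Line 10: ['gentle'] (min_width=6, slack=5)
Line 11: ['rainbow'] (min_width=7, slack=4)
Line 12: ['plate', 'owl'] (min_width=9, slack=2)

Answer: |soft code  |
|keyboard on|
|gentle     |
|butter     |
|knife brown|
|of         |
|developer  |
|music stone|
|sound wind |
|gentle     |
|rainbow    |
|plate owl  |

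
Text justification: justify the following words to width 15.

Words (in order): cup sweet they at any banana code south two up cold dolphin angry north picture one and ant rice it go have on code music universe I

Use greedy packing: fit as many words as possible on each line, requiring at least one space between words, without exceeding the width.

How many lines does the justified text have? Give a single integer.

Answer: 10

Derivation:
Line 1: ['cup', 'sweet', 'they'] (min_width=14, slack=1)
Line 2: ['at', 'any', 'banana'] (min_width=13, slack=2)
Line 3: ['code', 'south', 'two'] (min_width=14, slack=1)
Line 4: ['up', 'cold', 'dolphin'] (min_width=15, slack=0)
Line 5: ['angry', 'north'] (min_width=11, slack=4)
Line 6: ['picture', 'one', 'and'] (min_width=15, slack=0)
Line 7: ['ant', 'rice', 'it', 'go'] (min_width=14, slack=1)
Line 8: ['have', 'on', 'code'] (min_width=12, slack=3)
Line 9: ['music', 'universe'] (min_width=14, slack=1)
Line 10: ['I'] (min_width=1, slack=14)
Total lines: 10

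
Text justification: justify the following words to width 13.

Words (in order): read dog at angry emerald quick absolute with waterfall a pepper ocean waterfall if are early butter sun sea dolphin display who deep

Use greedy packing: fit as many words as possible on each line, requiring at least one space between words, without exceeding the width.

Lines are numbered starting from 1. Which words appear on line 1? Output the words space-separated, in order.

Line 1: ['read', 'dog', 'at'] (min_width=11, slack=2)
Line 2: ['angry', 'emerald'] (min_width=13, slack=0)
Line 3: ['quick'] (min_width=5, slack=8)
Line 4: ['absolute', 'with'] (min_width=13, slack=0)
Line 5: ['waterfall', 'a'] (min_width=11, slack=2)
Line 6: ['pepper', 'ocean'] (min_width=12, slack=1)
Line 7: ['waterfall', 'if'] (min_width=12, slack=1)
Line 8: ['are', 'early'] (min_width=9, slack=4)
Line 9: ['butter', 'sun'] (min_width=10, slack=3)
Line 10: ['sea', 'dolphin'] (min_width=11, slack=2)
Line 11: ['display', 'who'] (min_width=11, slack=2)
Line 12: ['deep'] (min_width=4, slack=9)

Answer: read dog at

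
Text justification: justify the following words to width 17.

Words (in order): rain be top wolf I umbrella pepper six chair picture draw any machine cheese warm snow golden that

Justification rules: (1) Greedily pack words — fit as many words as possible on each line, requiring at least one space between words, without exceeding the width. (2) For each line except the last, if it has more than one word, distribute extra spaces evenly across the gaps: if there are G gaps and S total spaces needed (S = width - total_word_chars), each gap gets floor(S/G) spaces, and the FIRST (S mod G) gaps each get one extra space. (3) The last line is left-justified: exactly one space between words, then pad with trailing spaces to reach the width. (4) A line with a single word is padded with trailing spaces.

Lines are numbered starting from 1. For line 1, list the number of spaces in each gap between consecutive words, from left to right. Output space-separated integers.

Line 1: ['rain', 'be', 'top', 'wolf'] (min_width=16, slack=1)
Line 2: ['I', 'umbrella', 'pepper'] (min_width=17, slack=0)
Line 3: ['six', 'chair', 'picture'] (min_width=17, slack=0)
Line 4: ['draw', 'any', 'machine'] (min_width=16, slack=1)
Line 5: ['cheese', 'warm', 'snow'] (min_width=16, slack=1)
Line 6: ['golden', 'that'] (min_width=11, slack=6)

Answer: 2 1 1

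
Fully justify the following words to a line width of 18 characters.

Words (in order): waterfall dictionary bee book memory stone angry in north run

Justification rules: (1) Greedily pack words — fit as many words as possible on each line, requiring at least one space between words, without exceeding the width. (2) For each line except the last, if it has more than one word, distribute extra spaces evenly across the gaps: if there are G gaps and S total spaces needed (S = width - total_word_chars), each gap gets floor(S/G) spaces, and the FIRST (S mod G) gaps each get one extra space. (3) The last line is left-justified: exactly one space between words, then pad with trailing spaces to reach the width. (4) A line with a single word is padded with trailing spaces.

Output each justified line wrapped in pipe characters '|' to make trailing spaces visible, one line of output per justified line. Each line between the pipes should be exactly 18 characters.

Answer: |waterfall         |
|dictionary     bee|
|book  memory stone|
|angry in north run|

Derivation:
Line 1: ['waterfall'] (min_width=9, slack=9)
Line 2: ['dictionary', 'bee'] (min_width=14, slack=4)
Line 3: ['book', 'memory', 'stone'] (min_width=17, slack=1)
Line 4: ['angry', 'in', 'north', 'run'] (min_width=18, slack=0)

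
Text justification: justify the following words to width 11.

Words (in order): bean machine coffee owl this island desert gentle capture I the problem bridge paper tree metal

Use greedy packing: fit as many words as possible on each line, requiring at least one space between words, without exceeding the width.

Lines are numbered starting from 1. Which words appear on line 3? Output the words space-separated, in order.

Answer: coffee owl

Derivation:
Line 1: ['bean'] (min_width=4, slack=7)
Line 2: ['machine'] (min_width=7, slack=4)
Line 3: ['coffee', 'owl'] (min_width=10, slack=1)
Line 4: ['this', 'island'] (min_width=11, slack=0)
Line 5: ['desert'] (min_width=6, slack=5)
Line 6: ['gentle'] (min_width=6, slack=5)
Line 7: ['capture', 'I'] (min_width=9, slack=2)
Line 8: ['the', 'problem'] (min_width=11, slack=0)
Line 9: ['bridge'] (min_width=6, slack=5)
Line 10: ['paper', 'tree'] (min_width=10, slack=1)
Line 11: ['metal'] (min_width=5, slack=6)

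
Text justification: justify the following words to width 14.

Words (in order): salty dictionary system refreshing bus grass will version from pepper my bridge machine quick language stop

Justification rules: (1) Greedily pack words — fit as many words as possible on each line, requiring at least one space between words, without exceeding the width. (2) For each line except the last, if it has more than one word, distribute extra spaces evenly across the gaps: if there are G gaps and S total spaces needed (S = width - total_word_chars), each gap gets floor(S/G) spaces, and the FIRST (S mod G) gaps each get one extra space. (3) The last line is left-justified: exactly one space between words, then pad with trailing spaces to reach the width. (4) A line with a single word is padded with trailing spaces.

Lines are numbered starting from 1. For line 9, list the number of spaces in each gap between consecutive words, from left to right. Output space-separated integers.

Answer: 1

Derivation:
Line 1: ['salty'] (min_width=5, slack=9)
Line 2: ['dictionary'] (min_width=10, slack=4)
Line 3: ['system'] (min_width=6, slack=8)
Line 4: ['refreshing', 'bus'] (min_width=14, slack=0)
Line 5: ['grass', 'will'] (min_width=10, slack=4)
Line 6: ['version', 'from'] (min_width=12, slack=2)
Line 7: ['pepper', 'my'] (min_width=9, slack=5)
Line 8: ['bridge', 'machine'] (min_width=14, slack=0)
Line 9: ['quick', 'language'] (min_width=14, slack=0)
Line 10: ['stop'] (min_width=4, slack=10)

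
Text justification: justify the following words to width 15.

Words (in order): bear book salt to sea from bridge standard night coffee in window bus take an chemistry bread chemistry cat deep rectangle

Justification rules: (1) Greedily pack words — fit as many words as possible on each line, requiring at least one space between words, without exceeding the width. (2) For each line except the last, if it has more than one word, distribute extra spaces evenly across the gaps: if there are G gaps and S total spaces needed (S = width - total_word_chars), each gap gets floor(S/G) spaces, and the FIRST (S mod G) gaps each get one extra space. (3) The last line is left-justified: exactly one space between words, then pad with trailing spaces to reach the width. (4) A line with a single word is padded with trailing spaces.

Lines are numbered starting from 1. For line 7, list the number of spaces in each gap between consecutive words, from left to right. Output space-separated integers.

Answer: 1

Derivation:
Line 1: ['bear', 'book', 'salt'] (min_width=14, slack=1)
Line 2: ['to', 'sea', 'from'] (min_width=11, slack=4)
Line 3: ['bridge', 'standard'] (min_width=15, slack=0)
Line 4: ['night', 'coffee', 'in'] (min_width=15, slack=0)
Line 5: ['window', 'bus', 'take'] (min_width=15, slack=0)
Line 6: ['an', 'chemistry'] (min_width=12, slack=3)
Line 7: ['bread', 'chemistry'] (min_width=15, slack=0)
Line 8: ['cat', 'deep'] (min_width=8, slack=7)
Line 9: ['rectangle'] (min_width=9, slack=6)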